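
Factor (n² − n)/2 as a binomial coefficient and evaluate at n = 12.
C(n,2); C(12,2) = 66

(n² − n)/2 = n(n−1)/2 = C(n,2). At n = 12: C(12,2) = 66.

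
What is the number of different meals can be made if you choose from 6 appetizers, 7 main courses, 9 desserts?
By the multiplication principle: 6 × 7 × 9 = 378.
Final answer: 378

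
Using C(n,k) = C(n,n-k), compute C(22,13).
497,420

Explanation: C(22,13) = C(22,9) = 497,420.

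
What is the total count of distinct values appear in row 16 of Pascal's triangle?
9

Reasoning: Row 16 has entries C(16,0)..C(16,16); by symmetry C(16,k)=C(16,16-k), giving 9 distinct values.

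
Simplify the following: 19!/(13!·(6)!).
This is C(19,13) = 27,132.

Answer: 27,132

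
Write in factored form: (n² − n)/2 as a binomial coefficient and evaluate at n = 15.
C(n,2); C(15,2) = 105

Solution: (n² − n)/2 = n(n−1)/2 = C(n,2). At n = 15: C(15,2) = 105.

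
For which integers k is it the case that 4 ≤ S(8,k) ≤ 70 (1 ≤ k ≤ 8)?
7

S(8,1)=1; S(8,2)=127; S(8,3)=966; S(8,4)=1,701; S(8,5)=1,050; S(8,6)=266; S(8,7)=28; S(8,8)=1. So valid k = 7.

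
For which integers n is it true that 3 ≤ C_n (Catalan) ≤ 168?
3, 4, 5, 6

Explanation: C_2=2; C_3=5; C_4=14; C_5=42; C_6=132; C_7=429. So valid n = 3, 4, 5, 6.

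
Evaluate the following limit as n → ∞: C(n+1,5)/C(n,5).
1
Both numerator and denominator grow as n^5/5! for large n, so the ratio → 1.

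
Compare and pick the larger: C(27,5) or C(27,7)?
C(27,5)=80,730, C(27,7)=888,030.

Answer: C(27,7)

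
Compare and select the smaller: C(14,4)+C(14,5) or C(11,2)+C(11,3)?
C(11,2)+C(11,3)

First=3,003, Second=220.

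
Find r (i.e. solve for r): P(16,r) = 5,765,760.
6

Reasoning: P(16,r) = 16·15·…·(16−r+1), a product of r factors. Multiplying down from 16: 16 = 16; 16·15 = 240; 16·15·14 = 3,360; 16·15·14·13 = 43,680; 16·15·14·13·12 = 524,160; 16·15·14·13·12·11 = 5,765,760 ✓ (6 factors). So r = 6.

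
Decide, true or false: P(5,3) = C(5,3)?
False

Solution: P(5,3) = 60 but C(5,3) = 10; they differ by a factor of 3! = 6, so the statement does not hold.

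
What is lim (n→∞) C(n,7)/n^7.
1/5040

Explanation: C(n,7) ≈ n^7/7! for large n. Limit = 1/7! = 1/5040.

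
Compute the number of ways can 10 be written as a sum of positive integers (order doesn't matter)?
42

Pentagonal recurrence p(n) = p(n−1) + p(n−2) − p(n−5) − p(n−7) + …: p(10) = p(9) + p(8) − p(5) − p(3) = 30 + 22 − 7 − 3 = 42.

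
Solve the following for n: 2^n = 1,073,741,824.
30
1,073,741,824 = 1,024 × 1,024 × 1,024 = 2^10 × 2^10 × 2^10 = 2^30, so n = 30.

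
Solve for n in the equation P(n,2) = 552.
24

Reasoning: P(n,2) = n(n−1) is increasing in n; n(n−1) ≈ (n−0.5)^2 = 552 gives n ≈ 24.0. Check: P(22,2) = 462, P(23,2) = 506, P(24,2) = 552 ✓. So n = 24.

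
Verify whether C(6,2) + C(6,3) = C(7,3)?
Pascal's identity: LHS = 15 + 20 = 35; RHS = C(7,3) = 35. Both sides agree, so the statement holds.
Final answer: True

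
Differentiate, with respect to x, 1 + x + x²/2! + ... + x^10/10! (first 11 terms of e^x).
Differentiating term by term gives the first 10 terms of e^x.

Answer: 1 + x + x²/2! + ... + x^9/9!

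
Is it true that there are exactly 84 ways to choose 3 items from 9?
True

C(9,3) = 84.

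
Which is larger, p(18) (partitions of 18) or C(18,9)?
C(18,9)
Pentagonal recurrence p(n) = p(n−1) + p(n−2) − p(n−5) − p(n−7) + …: p(18) = p(17) + p(16) − p(13) − p(11) + p(6) + p(3) = 297 + 231 − 101 − 56 + 11 + 3 = 385; C(18,9) = 48,620.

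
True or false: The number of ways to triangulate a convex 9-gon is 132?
False

Triangulations of a convex 9-gon are counted by the Catalan number C_7: C_7 = C(14,7)/(7+1) = 3,432/8 = 429.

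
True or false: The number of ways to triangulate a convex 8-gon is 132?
True

Reasoning: Triangulations of a convex 8-gon are counted by the Catalan number C_6: C_6 = C(12,6)/(6+1) = 924/7 = 132.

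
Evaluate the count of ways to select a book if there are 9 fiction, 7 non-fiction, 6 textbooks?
22
By the addition principle: 9 + 7 + 6 = 22.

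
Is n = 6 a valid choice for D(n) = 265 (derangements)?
Yes

Working:
D(6) = (6-1)·[D(5) + D(4)] = 5·[44 + 9] = 265, which equals 265.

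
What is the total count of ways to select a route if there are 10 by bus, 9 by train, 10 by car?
By the addition principle: 10 + 9 + 10 = 29.
Final answer: 29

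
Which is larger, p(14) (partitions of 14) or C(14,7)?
C(14,7)

Working:
Pentagonal recurrence p(n) = p(n−1) + p(n−2) − p(n−5) − p(n−7) + …: p(14) = p(13) + p(12) − p(9) − p(7) + p(2) = 101 + 77 − 30 − 15 + 2 = 135; C(14,7) = 3,432.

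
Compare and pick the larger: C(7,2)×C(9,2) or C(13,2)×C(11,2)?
C(13,2)×C(11,2)

C(7,2)×C(9,2)=756, C(13,2)×C(11,2)=4,290.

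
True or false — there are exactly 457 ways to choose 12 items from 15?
C(15,12) = 455 ≠ 457.

Answer: False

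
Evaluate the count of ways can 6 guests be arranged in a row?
720

Working:
Arrangements of 6 distinct objects: 6! = 720.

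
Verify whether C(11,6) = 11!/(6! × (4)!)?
False

Solution: The correct denominator is 6!×5!, giving C(11,6) = 462; the stated RHS is 11!/(6!×4!) = 2,310 ≠ 462, so the statement does not hold.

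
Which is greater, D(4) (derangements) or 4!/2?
4!/2
D(4) = (4-1)·[D(3) + D(2)] = 3·[2 + 1] = 9; 4!/2 = 24/2 = 12.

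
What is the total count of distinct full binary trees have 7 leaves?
132

Solution: Using the Catalan number formula: C_n = C(2n, n) / (n+1)
C_6 = C(12, 6) / (6+1)
     = 924 / 7
     = 132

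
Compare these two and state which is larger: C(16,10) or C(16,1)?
C(16,10)

Solution: C(16,10)=8,008, C(16,1)=16.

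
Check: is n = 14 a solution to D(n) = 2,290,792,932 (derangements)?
D(14) = (14-1)·[D(13) + D(12)] = 13·[2,290,792,932 + 176,214,841] = 32,071,101,049, which does not equal 2,290,792,932.

Answer: No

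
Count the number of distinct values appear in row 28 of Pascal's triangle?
Row 28 has entries C(28,0)..C(28,28); by symmetry C(28,k)=C(28,28-k), giving 15 distinct values.
Final answer: 15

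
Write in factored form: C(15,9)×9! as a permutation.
C(15,9)×9! = [15!/(9!(6)!)]×9! = 15!/(6)! = P(15,9) = 1,816,214,400.

Answer: P(15,9)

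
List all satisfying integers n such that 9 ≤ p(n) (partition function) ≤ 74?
6, 7, 8, 9, 10, 11

Reasoning: Tabulating p(n) via p(n) = p(n−1) + p(n−2) − p(n−5) − p(n−7) + …: p(5)=7; p(6)=11; p(7)=15; p(8)=22; p(9)=30; p(10)=42; p(11)=56; p(12)=77. So valid n = 6, 7, 8, 9, 10, 11.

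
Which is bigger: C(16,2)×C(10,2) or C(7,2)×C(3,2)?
C(16,2)×C(10,2)=5,400, C(7,2)×C(3,2)=63.
Final answer: C(16,2)×C(10,2)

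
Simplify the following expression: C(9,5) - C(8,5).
70

Reasoning: C(9,5) - C(8,5) = C(8,4) = 70.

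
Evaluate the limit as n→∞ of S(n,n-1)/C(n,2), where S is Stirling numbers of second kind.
1

S(n,n-1) = C(n,2), so the limit is 1.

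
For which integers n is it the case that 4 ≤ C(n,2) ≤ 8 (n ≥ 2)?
4

Working:
C(3,2)=3; C(4,2)=6; C(5,2)=10. So valid n = 4.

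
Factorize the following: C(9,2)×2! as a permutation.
P(9,2)

Explanation: C(9,2)×2! = [9!/(2!(7)!)]×2! = 9!/(7)! = P(9,2) = 72.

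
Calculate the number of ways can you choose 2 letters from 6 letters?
15

Reasoning: C(6,2) = 6! / (2! × (6-2)!)
         = 6! / (2! × 4!)
         = 15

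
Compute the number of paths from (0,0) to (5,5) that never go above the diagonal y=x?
42
Counted by the Catalan number C_5: C_5 = C(10,5)/(5+1) = 252/6 = 42.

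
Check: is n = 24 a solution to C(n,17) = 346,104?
C(24,17) = 24·23·22·21·20·19·18·17·16·15·14·13·12·11·10·9·8/17! = 123,104,841,613,737,984,000/355,687,428,096,000 = 346,104, which equals 346,104.
Final answer: Yes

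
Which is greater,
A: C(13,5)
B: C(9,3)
A=C(13,5)=1,287, B=C(9,3)=84.

Answer: A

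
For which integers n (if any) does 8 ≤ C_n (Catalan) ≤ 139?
4, 5, 6

Working:
C_3=5; C_4=14; C_5=42; C_6=132; C_7=429. So valid n = 4, 5, 6.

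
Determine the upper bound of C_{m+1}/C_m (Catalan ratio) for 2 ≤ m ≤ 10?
7/2

C_{m+1}/C_m = 2(2m+1)/(m+2), which increases with m. Maximum at m = 10: 2·21/12 = 7/2.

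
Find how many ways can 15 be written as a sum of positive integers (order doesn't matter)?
176

Pentagonal recurrence p(n) = p(n−1) + p(n−2) − p(n−5) − p(n−7) + …: p(15) = p(14) + p(13) − p(10) − p(8) + p(3) + p(0) = 135 + 101 − 42 − 22 + 3 + 1 = 176.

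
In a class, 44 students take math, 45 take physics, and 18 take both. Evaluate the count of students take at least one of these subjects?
71

Reasoning: |A∪B| = |A|+|B|-|A∩B| = 44+45-18 = 71.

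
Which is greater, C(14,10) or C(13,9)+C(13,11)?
C(14,10)

C(14,10)=1,001; C(13,9)+C(13,11)=715+78=793.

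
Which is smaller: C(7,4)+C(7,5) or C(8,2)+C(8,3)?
C(7,4)+C(7,5)
First=56, Second=84.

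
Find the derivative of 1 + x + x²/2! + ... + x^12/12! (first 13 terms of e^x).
1 + x + x²/2! + ... + x^11/11!

Explanation: Differentiating term by term gives the first 12 terms of e^x.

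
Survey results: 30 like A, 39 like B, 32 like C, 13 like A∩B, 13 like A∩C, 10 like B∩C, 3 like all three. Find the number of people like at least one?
68

Working:
|A∪B∪C| = 30+39+32-13-13-10+3 = 68.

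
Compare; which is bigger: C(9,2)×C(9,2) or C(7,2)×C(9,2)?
C(9,2)×C(9,2)=1,296, C(7,2)×C(9,2)=756.
Final answer: C(9,2)×C(9,2)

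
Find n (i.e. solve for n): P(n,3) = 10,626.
P(n,3) = n(n−1)(n−2) is increasing in n; n(n−1)(n−2) ≈ (n−1)^3 = 10,626 gives n ≈ 23.0. Check: P(21,3) = 7,980, P(22,3) = 9,240, P(23,3) = 10,626 ✓. So n = 23.

Answer: 23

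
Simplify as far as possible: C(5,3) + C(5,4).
15

Reasoning: By Pascal's identity: C(6,4) = 15.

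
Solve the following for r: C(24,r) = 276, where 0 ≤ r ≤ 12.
2

C(24,r) is increasing for 0 ≤ r ≤ 12. Stepping up (C(24,r+1) = C(24,r)·(24−r)/(r+1)): C(24,1) = 24, C(24,2) = 276 ✓. So r = 2.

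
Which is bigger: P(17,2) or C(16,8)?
P(17,2)=272, C(16,8)=12,870.

Answer: C(16,8)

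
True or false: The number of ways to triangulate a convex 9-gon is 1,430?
Triangulations of a convex 9-gon are counted by the Catalan number C_7: C_7 = C(14,7)/(7+1) = 3,432/8 = 429.

Answer: False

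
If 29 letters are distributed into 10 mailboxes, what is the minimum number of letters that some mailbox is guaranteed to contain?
3

Pigeonhole: ⌈29/10⌉ = 3.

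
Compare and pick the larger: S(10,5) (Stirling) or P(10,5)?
S(10,5) = 5·S(9,5) + S(9,4) = 5·6,951 + 7,770 = 42,525; P(10,5) = 30,240.
Final answer: S(10,5)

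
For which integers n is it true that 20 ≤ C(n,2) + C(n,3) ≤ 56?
5, 6, 7
C(4,2)+C(4,3)=10; C(5,2)+C(5,3)=20; C(6,2)+C(6,3)=35; C(7,2)+C(7,3)=56; C(8,2)+C(8,3)=84. So valid n = 5, 6, 7.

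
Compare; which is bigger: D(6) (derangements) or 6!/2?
6!/2
D(6) = (6-1)·[D(5) + D(4)] = 5·[44 + 9] = 265; 6!/2 = 720/2 = 360.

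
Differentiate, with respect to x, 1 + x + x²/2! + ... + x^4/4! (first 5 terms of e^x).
1 + x + x²/2! + ... + x^3/3!

Explanation: Differentiating term by term gives the first 4 terms of e^x.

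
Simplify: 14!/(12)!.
182
This equals 14×13 = 182.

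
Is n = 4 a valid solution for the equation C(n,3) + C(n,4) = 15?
No

Explanation: C(4,3) + C(4,4) = 4 + 1 = 5, which does not equal 15.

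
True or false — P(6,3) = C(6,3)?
False

Reasoning: P(6,3) = 120 but C(6,3) = 20; they differ by a factor of 3! = 6, so the statement does not hold.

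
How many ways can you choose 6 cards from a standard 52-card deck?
C(52,6) = 20,358,520.
Final answer: 20,358,520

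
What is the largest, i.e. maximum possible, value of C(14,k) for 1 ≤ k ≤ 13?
3,432

Working:
C(14,k) is maximised at the centre of the row: C(14,7) = 3,432.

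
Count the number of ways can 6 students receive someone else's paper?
265

Solution: Using D(n) = (n-1)[D(n-1) + D(n-2)]:
D(6) = (6-1) × [D(5) + D(4)]
      = 5 × [44 + 9]
      = 5 × 53
      = 265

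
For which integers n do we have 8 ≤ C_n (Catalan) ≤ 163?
C_3=5; C_4=14; C_5=42; C_6=132; C_7=429. So valid n = 4, 5, 6.
Final answer: 4, 5, 6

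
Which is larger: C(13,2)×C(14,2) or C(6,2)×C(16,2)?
C(13,2)×C(14,2)

Explanation: C(13,2)×C(14,2)=7,098, C(6,2)×C(16,2)=1,800.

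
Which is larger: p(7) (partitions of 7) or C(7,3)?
C(7,3)

Working:
Pentagonal recurrence p(n) = p(n−1) + p(n−2) − p(n−5) − p(n−7) + …: p(7) = p(6) + p(5) − p(2) − p(0) = 11 + 7 − 2 − 1 = 15; C(7,3) = 35.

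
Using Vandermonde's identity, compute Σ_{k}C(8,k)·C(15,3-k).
1,771

Reasoning: = C(8+15,3) = C(23,3) = 1,771.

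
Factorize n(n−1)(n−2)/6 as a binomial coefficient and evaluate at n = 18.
C(n,3); C(18,3) = 816

Solution: n(n−1)(n−2)/6 = n!/(3!(n−3)!) = C(n,3). At n = 18: C(18,3) = 816.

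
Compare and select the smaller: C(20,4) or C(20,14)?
C(20,4)

Working:
C(20,4)=4,845, C(20,14)=38,760.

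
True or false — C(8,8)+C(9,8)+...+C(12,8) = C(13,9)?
True

Solution: Hockey stick identity gives Σ = C(13,9) = 715; RHS C(13,9) = 715.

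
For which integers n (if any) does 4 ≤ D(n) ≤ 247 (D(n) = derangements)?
4, 5

Solution: Using D(n) = (n−1)[D(n−1) + D(n−2)] with D(1)=0, D(2)=1: D(3)=2; D(4)=9; D(5)=44; D(6)=265. So valid n = 4, 5.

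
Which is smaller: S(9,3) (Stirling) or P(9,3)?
P(9,3)

S(9,3) = 3·S(8,3) + S(8,2) = 3·966 + 127 = 3,025; P(9,3) = 504.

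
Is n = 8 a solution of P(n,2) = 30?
No

Working:
P(8,2) = 8·7 = 56, which does not equal 30.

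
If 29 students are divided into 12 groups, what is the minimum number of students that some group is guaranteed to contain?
Pigeonhole: ⌈29/12⌉ = 3.

Answer: 3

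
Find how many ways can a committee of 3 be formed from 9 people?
84

Explanation: C(9,3) = 9! / (3! × (9-3)!)
         = 9! / (3! × 6!)
         = 84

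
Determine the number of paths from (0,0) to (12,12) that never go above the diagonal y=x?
Counted by the Catalan number C_12: C_12 = C(24,12)/(12+1) = 2,704,156/13 = 208,012.
Final answer: 208,012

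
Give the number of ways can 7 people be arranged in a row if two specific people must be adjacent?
1,440

Working:
Treat pair as unit: (7-1)! arrangements × 2 internal orders = 1,440.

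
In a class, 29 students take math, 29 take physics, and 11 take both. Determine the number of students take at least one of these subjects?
47

|A∪B| = |A|+|B|-|A∩B| = 29+29-11 = 47.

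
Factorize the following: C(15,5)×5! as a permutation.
P(15,5)

Solution: C(15,5)×5! = [15!/(5!(10)!)]×5! = 15!/(10)! = P(15,5) = 360,360.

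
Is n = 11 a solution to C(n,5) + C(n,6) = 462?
No
C(11,5) + C(11,6) = 462 + 462 = 924, which does not equal 462.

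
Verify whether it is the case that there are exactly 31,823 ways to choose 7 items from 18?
False

Explanation: C(18,7) = 31,824 ≠ 31823.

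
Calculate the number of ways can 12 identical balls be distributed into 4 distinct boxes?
455
C(12+4-1, 4-1) = C(15, 3) = 455.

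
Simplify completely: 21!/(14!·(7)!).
116,280

Solution: This is C(21,14) = 116,280.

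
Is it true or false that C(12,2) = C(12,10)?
Symmetry C(n,k) = C(n,n-k): C(12,2) = 66 and C(12,10) = 66. Both sides agree, so the statement holds.

Answer: True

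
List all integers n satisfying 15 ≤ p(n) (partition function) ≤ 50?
7, 8, 9, 10

Reasoning: Tabulating p(n) via p(n) = p(n−1) + p(n−2) − p(n−5) − p(n−7) + …: p(6)=11; p(7)=15; p(8)=22; p(9)=30; p(10)=42; p(11)=56. So valid n = 7, 8, 9, 10.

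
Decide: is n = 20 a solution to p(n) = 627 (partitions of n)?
Yes
Pentagonal recurrence p(n) = p(n−1) + p(n−2) − p(n−5) − p(n−7) + …: p(20) = p(19) + p(18) − p(15) − p(13) + p(8) + p(5) = 490 + 385 − 176 − 101 + 22 + 7 = 627, which equals 627.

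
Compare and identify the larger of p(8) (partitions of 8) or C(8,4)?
Pentagonal recurrence p(n) = p(n−1) + p(n−2) − p(n−5) − p(n−7) + …: p(8) = p(7) + p(6) − p(3) − p(1) = 15 + 11 − 3 − 1 = 22; C(8,4) = 70.
Final answer: C(8,4)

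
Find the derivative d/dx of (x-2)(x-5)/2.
d/dx[(x-2)(x-5)] = (x-5) + (x-2) = 2x - 7. Dividing by 2 gives (2x - 7)/2.
Final answer: (2x - 7)/2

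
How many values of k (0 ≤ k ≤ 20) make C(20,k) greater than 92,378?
5

Row 20 is unimodal and symmetric about k=20/2. C(20,7)=77,520 ≤ 92,378; C(20,8)=125,970 > 92,378; by symmetry C(20,k) > 92,378 for k = 8..12. That's 12 - 8 + 1 = 5 values.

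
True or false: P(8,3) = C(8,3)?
False

Working:
P(8,3) = 336 and C(8,3) = 56; P(n,r) = r! × C(n,r) so P > C whenever r ≥ 2.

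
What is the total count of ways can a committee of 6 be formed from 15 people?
5,005

Solution: C(15,6) = 15! / (6! × (15-6)!)
         = 15! / (6! × 9!)
         = 5,005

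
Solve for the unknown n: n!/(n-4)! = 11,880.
12

Solution: n!/(n-4)! = n×(n-1)×(n-2)×(n-3), a product of 4 consecutive integers ≈ (n−1.5)^4. 11,880^(1/4) + 1.5 ≈ 11.9; check n = 12: 12×11×10×9 = 11,880 ✓. So n = 12.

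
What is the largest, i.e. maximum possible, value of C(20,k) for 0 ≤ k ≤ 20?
Maximum at k = 10: C(20,10) = 184,756.

Answer: 184,756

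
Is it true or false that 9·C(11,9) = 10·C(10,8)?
False

Working:
Absorption identity k·C(n,k) = n·C(n-1,k-1). LHS = 9·55 = 495; RHS = 10·45 = 450.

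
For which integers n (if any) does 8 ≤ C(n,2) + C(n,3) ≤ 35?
4, 5, 6

Reasoning: C(3,2)+C(3,3)=4; C(4,2)+C(4,3)=10; C(5,2)+C(5,3)=20; C(6,2)+C(6,3)=35; C(7,2)+C(7,3)=56. So valid n = 4, 5, 6.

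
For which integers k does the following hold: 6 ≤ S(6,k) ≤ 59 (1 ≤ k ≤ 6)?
2, 5

Reasoning: S(6,1)=1; S(6,2)=31; S(6,3)=90; S(6,4)=65; S(6,5)=15; S(6,6)=1. So valid k = 2, 5.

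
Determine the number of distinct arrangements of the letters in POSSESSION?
75,600

Reasoning: Word has 10 letters (P=1, O=2, S=4, E=1, I=1, N=1). Arrangements: 10!/Π(k!) = 75,600.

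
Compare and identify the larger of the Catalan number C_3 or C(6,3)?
C_3 = C(6,3)/(3+1) = 20/4 = 5; C(6,3) = 20.

Answer: C(6,3)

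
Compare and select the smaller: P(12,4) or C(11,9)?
C(11,9)

P(12,4)=11,880, C(11,9)=55.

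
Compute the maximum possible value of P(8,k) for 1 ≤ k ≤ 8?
40,320

Explanation: P(8,k) increases in k, so maximum at k = 8: 8! = 40,320.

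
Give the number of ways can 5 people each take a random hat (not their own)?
44

Explanation: Using D(n) = (n-1)[D(n-1) + D(n-2)]:
D(5) = (5-1) × [D(4) + D(3)]
      = 4 × [9 + 2]
      = 4 × 11
      = 44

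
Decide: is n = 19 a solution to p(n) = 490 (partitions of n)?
Yes

Working:
Pentagonal recurrence p(n) = p(n−1) + p(n−2) − p(n−5) − p(n−7) + …: p(19) = p(18) + p(17) − p(14) − p(12) + p(7) + p(4) = 385 + 297 − 135 − 77 + 15 + 5 = 490, which equals 490.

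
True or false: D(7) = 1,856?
Derangements of 7 elements: D(7) = (7-1)·[D(6) + D(5)] = 6·[265 + 44] = 1,854.
Final answer: False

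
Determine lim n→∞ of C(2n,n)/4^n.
0

Reasoning: C(2n,n) ~ 4^n/√(πn), so C(2n,n)/4^n ~ 1/√(πn) → 0.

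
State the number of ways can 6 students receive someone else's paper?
Using D(n) = (n-1)[D(n-1) + D(n-2)]:
D(6) = (6-1) × [D(5) + D(4)]
      = 5 × [44 + 9]
      = 5 × 53
      = 265

Answer: 265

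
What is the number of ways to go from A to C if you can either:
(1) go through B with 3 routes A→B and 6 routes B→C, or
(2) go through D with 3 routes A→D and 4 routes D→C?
Route via B: 3×6=18. Route via D: 3×4=12. Total: 30.

Answer: 30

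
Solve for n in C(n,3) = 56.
C(n,3) = n(n−1)(n−2)/3! is increasing in n, and n(n−1)(n−2) = 3!·56 = 336 ≈ (n−1)^3 gives n ≈ 8.0. Check: C(6,3) = 20, C(7,3) = 35, C(8,3) = 56 ✓. So n = 8.

Answer: 8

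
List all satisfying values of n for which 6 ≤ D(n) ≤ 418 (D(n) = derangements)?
4, 5, 6
Using D(n) = (n−1)[D(n−1) + D(n−2)] with D(1)=0, D(2)=1: D(3)=2; D(4)=9; D(5)=44; D(6)=265; D(7)=1,854. So valid n = 4, 5, 6.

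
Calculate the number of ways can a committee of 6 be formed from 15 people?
C(15,6) = 15! / (6! × (15-6)!)
         = 15! / (6! × 9!)
         = 5,005
Final answer: 5,005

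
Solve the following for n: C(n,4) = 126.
9
C(n,4) = n(n−1)(n−2)(n−3)/4! is increasing in n, and n(n−1)(n−2)(n−3) = 4!·126 = 3,024 ≈ (n−1.5)^4 gives n ≈ 8.9. Check: C(7,4) = 35, C(8,4) = 70, C(9,4) = 126 ✓. So n = 9.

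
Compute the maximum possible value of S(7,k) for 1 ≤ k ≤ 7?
350

Solution: Row S(7,k) for k = 1..7 (via S(n,k) = k·S(n−1,k) + S(n−1,k−1)): 1, 63, 301, 350, 140, 21, 1. The row is unimodal; maximum at k = 4: 350.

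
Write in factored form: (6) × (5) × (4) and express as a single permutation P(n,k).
P(6,3) = 6!/(3)!

Working:
Product of 3 consecutive descending integers starting at 6: P(6,3) = 6!/3! = 120.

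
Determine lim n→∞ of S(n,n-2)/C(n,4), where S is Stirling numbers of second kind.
The leading term of S(n,n-2) as a polynomial in n is (3)!!·C(n,4), so the ratio → (3)!! = 3.
Final answer: 3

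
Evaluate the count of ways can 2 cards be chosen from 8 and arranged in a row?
56

Solution: P(8,2) = 8!/(8-2)! = 56.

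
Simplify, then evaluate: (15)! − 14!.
(15)! − 14! = (15)·14! − 14! = (15−1)·14! = 14·14! = 1,220,496,076,800.
Final answer: 1,220,496,076,800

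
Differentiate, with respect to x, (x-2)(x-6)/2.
(2x - 8)/2

Solution: d/dx[(x-2)(x-6)] = (x-6) + (x-2) = 2x - 8. Dividing by 2 gives (2x - 8)/2.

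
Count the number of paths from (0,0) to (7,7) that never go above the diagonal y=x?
429

Explanation: Counted by the Catalan number C_7: C_7 = C(14,7)/(7+1) = 3,432/8 = 429.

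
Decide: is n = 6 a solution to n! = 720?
6! = 6·5! = 6·120 = 720, which equals 720.
Final answer: Yes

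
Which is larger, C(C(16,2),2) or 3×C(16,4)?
C(C(16,2),2)

Working:
C(C(16,2),2)=7,140, 3×C(16,4)=5,460.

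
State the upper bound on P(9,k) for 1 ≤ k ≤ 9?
P(9,k) increases in k, so maximum at k = 9: 9! = 362,880.
Final answer: 362,880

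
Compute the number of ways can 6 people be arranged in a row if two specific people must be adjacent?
240
Treat pair as unit: (6-1)! arrangements × 2 internal orders = 240.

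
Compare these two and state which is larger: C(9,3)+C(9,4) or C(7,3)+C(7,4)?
C(9,3)+C(9,4)

Working:
First=210, Second=70.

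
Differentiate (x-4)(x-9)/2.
d/dx[(x-4)(x-9)] = (x-9) + (x-4) = 2x - 13. Dividing by 2 gives (2x - 13)/2.
Final answer: (2x - 13)/2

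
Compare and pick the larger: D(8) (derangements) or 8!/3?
D(8)

Reasoning: D(8) = (8-1)·[D(7) + D(6)] = 7·[1,854 + 265] = 14,833; 8!/3 = 40,320/3 = 13,440.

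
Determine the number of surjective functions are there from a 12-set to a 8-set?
6,411,968,640

Working:
Onto functions = 8! × S(12,8)
First compute S(12,8) via recurrence:
Using the Stirling recurrence: S(n,k) = k·S(n-1,k) + S(n-1,k-1)
S(12,8) = 8·S(11,8) + S(11,7)
         = 8·11880 + 63987
         = 95040 + 63987
         = 159,027
Then: 40320 × 159027 = 6,411,968,640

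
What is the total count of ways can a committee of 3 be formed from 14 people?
364

Solution: C(14,3) = 14! / (3! × (14-3)!)
         = 14! / (3! × 11!)
         = 364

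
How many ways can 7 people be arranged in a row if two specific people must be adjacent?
1,440
Treat pair as unit: (7-1)! arrangements × 2 internal orders = 1,440.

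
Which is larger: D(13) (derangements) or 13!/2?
13!/2
D(13) = (13-1)·[D(12) + D(11)] = 12·[176,214,841 + 14,684,570] = 2,290,792,932; 13!/2 = 6,227,020,800/2 = 3,113,510,400.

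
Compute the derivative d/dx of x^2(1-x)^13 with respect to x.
Product rule: 2x^{1}(1-x)^{13} + x^2·(-13)(1-x)^{12}.

Answer: 2x^1(1-x)^13 - 13x^2(1-x)^12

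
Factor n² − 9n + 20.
(n − 4)(n − 5)

Working:
Seek roots whose sum is 9 and product is 20: (4, 5). So n² − 9n + 20 = (n − 4)(n − 5).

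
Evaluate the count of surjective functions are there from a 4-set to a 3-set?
Onto functions = 3! × S(4,3)
First compute S(4,3) via recurrence:
Using the Stirling recurrence: S(n,k) = k·S(n-1,k) + S(n-1,k-1)
S(4,3) = 3·S(3,3) + S(3,2)
         = 3·1 + 3
         = 3 + 3
         = 6
Then: 6 × 6 = 36
Final answer: 36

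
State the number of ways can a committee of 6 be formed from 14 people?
C(14,6) = 14! / (6! × (14-6)!)
         = 14! / (6! × 8!)
         = 3,003

Answer: 3,003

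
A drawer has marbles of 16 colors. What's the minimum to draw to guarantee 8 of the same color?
113
Worst case: 7 of each = 112. One more: 113.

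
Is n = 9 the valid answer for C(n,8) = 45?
No
C(9,8) = 9·8·7·6·5·4·3·2/8! = 362,880/40,320 = 9, which does not equal 45.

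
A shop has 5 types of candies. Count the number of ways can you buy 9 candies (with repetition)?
715

Working:
Stars and bars: C(9+5-1, 9) = C(13, 9) = 715.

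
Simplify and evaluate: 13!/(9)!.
17,160

Working:
This equals 13×12×...×10 = 17,160.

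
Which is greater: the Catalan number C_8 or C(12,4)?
C_8

Explanation: C_8 = C(16,8)/(8+1) = 12,870/9 = 1,430; C(12,4) = 495.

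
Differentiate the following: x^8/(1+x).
(8x^7(1+x) - x^8)/(1+x)²

Solution: Quotient rule: [8x^{7}(1+x) - x^8]/(1+x)².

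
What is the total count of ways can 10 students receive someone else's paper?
1,334,961

Solution: Using D(n) = (n-1)[D(n-1) + D(n-2)]:
D(10) = (10-1) × [D(9) + D(8)]
      = 9 × [133496 + 14833]
      = 9 × 148329
      = 1,334,961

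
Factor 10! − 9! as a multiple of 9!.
9 × 9! = 3,265,920

Working:
10! − 9! = 10·9! − 9! = (10 − 1)·9! = 9 × 9! = 3,265,920.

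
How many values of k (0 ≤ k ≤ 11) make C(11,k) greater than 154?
Row 11 is unimodal and symmetric about k=11/2. C(11,2)=55 ≤ 154; C(11,3)=165 > 154; by symmetry C(11,k) > 154 for k = 3..8. That's 8 - 3 + 1 = 6 values.
Final answer: 6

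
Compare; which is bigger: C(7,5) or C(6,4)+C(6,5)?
By Pascal's identity: C(7,5) = C(6,4)+C(6,5) = 21. Equal.
Final answer: Equal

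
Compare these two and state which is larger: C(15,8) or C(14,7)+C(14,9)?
C(15,8)=6,435; C(14,7)+C(14,9)=3,432+2,002=5,434.

Answer: C(15,8)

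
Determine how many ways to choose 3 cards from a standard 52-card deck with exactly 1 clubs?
13 clubs and 39 non-clubs: C(13,1) × C(39,2) = 13 × 741 = 9,633.

Answer: 9,633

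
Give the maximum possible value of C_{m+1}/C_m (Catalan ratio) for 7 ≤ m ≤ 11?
46/13

Working:
C_{m+1}/C_m = 2(2m+1)/(m+2), which increases with m. Maximum at m = 11: 2·23/13 = 46/13.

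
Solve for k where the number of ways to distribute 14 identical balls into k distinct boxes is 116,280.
Stars and bars: the count is C(14+k−1, k−1), increasing in k. k=6: C(19,5) = 11,628, k=7: C(20,6) = 38,760, k=8: C(21,7) = 116,280 ✓. So k = 8.
Final answer: 8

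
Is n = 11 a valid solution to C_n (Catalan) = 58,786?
Yes

Solution: C_11 = C(22,11)/(11+1) = 705,432/12 = 58,786, which equals 58,786.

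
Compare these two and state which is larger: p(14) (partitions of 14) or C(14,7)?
C(14,7)

Pentagonal recurrence p(n) = p(n−1) + p(n−2) − p(n−5) − p(n−7) + …: p(14) = p(13) + p(12) − p(9) − p(7) + p(2) = 101 + 77 − 30 − 15 + 2 = 135; C(14,7) = 3,432.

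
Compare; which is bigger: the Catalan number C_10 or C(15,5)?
C_10

Working:
C_10 = C(20,10)/(10+1) = 184,756/11 = 16,796; C(15,5) = 3,003.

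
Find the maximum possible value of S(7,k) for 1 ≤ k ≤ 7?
350

Explanation: Row S(7,k) for k = 1..7 (via S(n,k) = k·S(n−1,k) + S(n−1,k−1)): 1, 63, 301, 350, 140, 21, 1. The row is unimodal; maximum at k = 4: 350.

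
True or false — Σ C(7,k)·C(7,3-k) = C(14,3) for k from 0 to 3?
True

Working:
Vandermonde's identity gives C(14,3) = 364; RHS C(14,3) = 364.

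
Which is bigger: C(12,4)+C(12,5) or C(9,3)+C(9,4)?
C(12,4)+C(12,5)
First=1,287, Second=210.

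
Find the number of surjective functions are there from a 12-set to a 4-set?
14,676,024

Working:
Onto functions = 4! × S(12,4)
First compute S(12,4) via recurrence:
Using the Stirling recurrence: S(n,k) = k·S(n-1,k) + S(n-1,k-1)
S(12,4) = 4·S(11,4) + S(11,3)
         = 4·145750 + 28501
         = 583000 + 28501
         = 611,501
Then: 24 × 611501 = 14,676,024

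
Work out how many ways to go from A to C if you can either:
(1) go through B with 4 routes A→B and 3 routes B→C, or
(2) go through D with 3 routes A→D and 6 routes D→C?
30

Explanation: Route via B: 4×3=12. Route via D: 3×6=18. Total: 30.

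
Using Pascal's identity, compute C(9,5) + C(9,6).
210

Reasoning: C(9,5) + C(9,6) = C(10,6) = 210.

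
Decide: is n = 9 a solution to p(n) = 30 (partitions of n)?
Yes
Pentagonal recurrence p(n) = p(n−1) + p(n−2) − p(n−5) − p(n−7) + …: p(9) = p(8) + p(7) − p(4) − p(2) = 22 + 15 − 5 − 2 = 30, which equals 30.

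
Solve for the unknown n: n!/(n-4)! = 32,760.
15
n!/(n-4)! = n×(n-1)×(n-2)×(n-3), a product of 4 consecutive integers ≈ (n−1.5)^4. 32,760^(1/4) + 1.5 ≈ 15.0; check n = 15: 15×14×13×12 = 32,760 ✓. So n = 15.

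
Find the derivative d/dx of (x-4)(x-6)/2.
d/dx[(x-4)(x-6)] = (x-6) + (x-4) = 2x - 10. Dividing by 2 gives (2x - 10)/2.
Final answer: (2x - 10)/2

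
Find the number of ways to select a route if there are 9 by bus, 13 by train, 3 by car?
25

Solution: By the addition principle: 9 + 13 + 3 = 25.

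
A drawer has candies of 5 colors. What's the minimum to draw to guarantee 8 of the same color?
36

Explanation: Worst case: 7 of each = 35. One more: 36.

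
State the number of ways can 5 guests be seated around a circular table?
24

Explanation: Circular arrangements: (5-1)! = 24.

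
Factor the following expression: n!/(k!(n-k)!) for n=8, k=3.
C(8,3) = 56
This is the binomial coefficient C(8,3) = 56.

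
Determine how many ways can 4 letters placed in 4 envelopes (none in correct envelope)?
Using D(n) = (n-1)[D(n-1) + D(n-2)]:
D(4) = (4-1) × [D(3) + D(2)]
      = 3 × [2 + 1]
      = 3 × 3
      = 9
Final answer: 9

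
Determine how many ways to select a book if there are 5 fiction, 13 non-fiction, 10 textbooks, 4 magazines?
32

By the addition principle: 5 + 13 + 10 + 4 = 32.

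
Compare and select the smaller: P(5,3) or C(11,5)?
P(5,3)

P(5,3)=60, C(11,5)=462.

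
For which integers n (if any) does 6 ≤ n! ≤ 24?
n! is strictly increasing; 3! = 6 and 4! = 24, so valid n = 3, 4.

Answer: 3, 4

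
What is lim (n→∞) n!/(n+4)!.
0

Solution: n!/(n+4)! = 1/[(n+1)(n+2)···(n+4)] → 0 as n → ∞.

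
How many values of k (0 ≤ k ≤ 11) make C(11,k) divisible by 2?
4
Checking C(11,k) mod 2 for k = 0..11: divisible at k = 4, 5, 6, 7. That's 4 values.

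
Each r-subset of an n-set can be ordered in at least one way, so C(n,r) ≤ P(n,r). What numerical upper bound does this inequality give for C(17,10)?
70,572,902,400

Working:
P(17,10) = 17·16·15·14·13·12·11·10·9·8 = 70,572,902,400, so C(17,10) ≤ 70,572,902,400. (The bound is loose by a factor of 10! = 3,628,800: C(17,10) = 70,572,902,400/3,628,800 = 19,448.)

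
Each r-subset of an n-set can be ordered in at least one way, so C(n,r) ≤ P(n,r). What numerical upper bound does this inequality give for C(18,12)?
8,892,185,702,400

P(18,12) = 18·17·16·15·14·13·12·11·10·9·8·7 = 8,892,185,702,400, so C(18,12) ≤ 8,892,185,702,400. (The bound is loose by a factor of 12! = 479,001,600: C(18,12) = 8,892,185,702,400/479,001,600 = 18,564.)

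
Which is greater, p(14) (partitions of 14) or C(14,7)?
Pentagonal recurrence p(n) = p(n−1) + p(n−2) − p(n−5) − p(n−7) + …: p(14) = p(13) + p(12) − p(9) − p(7) + p(2) = 101 + 77 − 30 − 15 + 2 = 135; C(14,7) = 3,432.

Answer: C(14,7)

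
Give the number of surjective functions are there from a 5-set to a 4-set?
240

Onto functions = 4! × S(5,4)
First compute S(5,4) via recurrence:
Using the Stirling recurrence: S(n,k) = k·S(n-1,k) + S(n-1,k-1)
S(5,4) = 4·S(4,4) + S(4,3)
         = 4·1 + 6
         = 4 + 6
         = 10
Then: 24 × 10 = 240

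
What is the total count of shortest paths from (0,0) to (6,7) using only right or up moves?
1,716

Choose 6 rights from 13 moves: C(13,6) = 1,716.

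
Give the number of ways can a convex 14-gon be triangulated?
208,012

Working:
Using the Catalan number formula: C_n = C(2n, n) / (n+1)
C_12 = C(24, 12) / (12+1)
     = 2704156 / 13
     = 208,012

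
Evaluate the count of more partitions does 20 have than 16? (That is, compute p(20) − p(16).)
Pentagonal recurrence p(n) = p(n−1) + p(n−2) − p(n−5) − p(n−7) + …: p(20) = p(19) + p(18) − p(15) − p(13) + p(8) + p(5) = 490 + 385 − 176 − 101 + 22 + 7 = 627.
p(16) = p(15) + p(14) − p(11) − p(9) + p(4) + p(1) = 176 + 135 − 56 − 30 + 5 + 1 = 231.
Difference = 627 − 231 = 396.
Final answer: 396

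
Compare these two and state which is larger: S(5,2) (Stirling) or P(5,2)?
P(5,2)

Explanation: S(5,2) = 2·S(4,2) + S(4,1) = 2·7 + 1 = 15; P(5,2) = 20.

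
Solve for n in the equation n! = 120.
5

Solution: n! is strictly increasing. 3! = 6, 4! = 24, 5! = 120 ✓. So n = 5.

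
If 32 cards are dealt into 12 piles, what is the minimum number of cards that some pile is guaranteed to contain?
3

Working:
Pigeonhole: ⌈32/12⌉ = 3.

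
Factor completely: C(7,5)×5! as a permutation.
P(7,5)

Explanation: C(7,5)×5! = [7!/(5!(2)!)]×5! = 7!/(2)! = P(7,5) = 2,520.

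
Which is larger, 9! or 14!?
14!

Solution: 9!=362,880, 14!=87,178,291,200. 14! > 9!.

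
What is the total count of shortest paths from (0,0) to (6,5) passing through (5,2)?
84

To (5,2): C(7,5)=21. From there: C(4,1)=4. Total: 84.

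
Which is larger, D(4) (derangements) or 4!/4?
D(4) = (4-1)·[D(3) + D(2)] = 3·[2 + 1] = 9; 4!/4 = 24/4 = 6.
Final answer: D(4)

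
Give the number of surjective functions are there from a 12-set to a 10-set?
6,187,104,000

Working:
Onto functions = 10! × S(12,10)
First compute S(12,10) via recurrence:
Using the Stirling recurrence: S(n,k) = k·S(n-1,k) + S(n-1,k-1)
S(12,10) = 10·S(11,10) + S(11,9)
         = 10·55 + 1155
         = 550 + 1155
         = 1,705
Then: 3628800 × 1705 = 6,187,104,000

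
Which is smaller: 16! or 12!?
12!

16!=20,922,789,888,000, 12!=479,001,600. 16! > 12!.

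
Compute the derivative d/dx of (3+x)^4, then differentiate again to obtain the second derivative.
First derivative: 4(3+x)^{3}. Second derivative: 4·3·(3+x)^{2} = 12(3+x)^{2}.

Answer: 12(3+x)^2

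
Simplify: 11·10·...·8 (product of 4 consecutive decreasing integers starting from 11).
7,920
This is P(11,4) = 11!/(7)! = 7,920.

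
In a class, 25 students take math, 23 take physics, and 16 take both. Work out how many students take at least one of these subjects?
32
|A∪B| = |A|+|B|-|A∩B| = 25+23-16 = 32.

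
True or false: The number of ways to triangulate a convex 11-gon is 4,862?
True
Triangulations of a convex 11-gon are counted by the Catalan number C_9: C_9 = C(18,9)/(9+1) = 48,620/10 = 4,862.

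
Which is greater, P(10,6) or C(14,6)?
P(10,6)

P(10,6)=151,200, C(14,6)=3,003.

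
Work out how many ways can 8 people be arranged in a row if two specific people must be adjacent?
10,080
Treat pair as unit: (8-1)! arrangements × 2 internal orders = 10,080.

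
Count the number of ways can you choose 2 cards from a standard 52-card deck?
C(52,2) = 1,326.

Answer: 1,326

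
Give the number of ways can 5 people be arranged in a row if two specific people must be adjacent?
48

Explanation: Treat pair as unit: (5-1)! arrangements × 2 internal orders = 48.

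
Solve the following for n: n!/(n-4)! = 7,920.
11

n!/(n-4)! = n×(n-1)×(n-2)×(n-3), a product of 4 consecutive integers ≈ (n−1.5)^4. 7,920^(1/4) + 1.5 ≈ 10.9; check n = 11: 11×10×9×8 = 7,920 ✓. So n = 11.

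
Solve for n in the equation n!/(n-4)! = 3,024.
9
n!/(n-4)! = n×(n-1)×(n-2)×(n-3), a product of 4 consecutive integers ≈ (n−1.5)^4. 3,024^(1/4) + 1.5 ≈ 8.9; check n = 9: 9×8×7×6 = 3,024 ✓. So n = 9.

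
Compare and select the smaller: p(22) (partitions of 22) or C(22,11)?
Pentagonal recurrence p(n) = p(n−1) + p(n−2) − p(n−5) − p(n−7) + …: p(22) = p(21) + p(20) − p(17) − p(15) + p(10) + p(7) − p(0) = 792 + 627 − 297 − 176 + 42 + 15 − 1 = 1,002; C(22,11) = 705,432.
Final answer: p(22)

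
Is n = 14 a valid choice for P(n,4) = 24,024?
Yes

Solution: P(14,4) = 14·13·12·11 = 24,024, which equals 24,024.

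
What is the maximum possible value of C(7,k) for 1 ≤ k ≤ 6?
35
C(7,k) is maximised at the centre of the row: C(7,3) = 35.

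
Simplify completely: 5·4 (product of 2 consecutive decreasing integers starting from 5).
This is P(5,2) = 5!/(3)! = 20.
Final answer: 20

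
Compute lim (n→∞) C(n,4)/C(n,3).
C(n,4)/C(n,3) = (n-3)/4 → ∞ as n → ∞.
Final answer: ∞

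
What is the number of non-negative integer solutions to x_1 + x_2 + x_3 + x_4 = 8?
165
C(8+4-1, 4-1) = 165.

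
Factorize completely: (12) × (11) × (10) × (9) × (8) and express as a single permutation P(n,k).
Product of 5 consecutive descending integers starting at 12: P(12,5) = 12!/7! = 95,040.

Answer: P(12,5) = 12!/(7)!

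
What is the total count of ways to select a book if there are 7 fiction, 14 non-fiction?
By the addition principle: 7 + 14 = 21.
Final answer: 21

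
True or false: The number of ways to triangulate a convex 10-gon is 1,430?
True

Working:
Triangulations of a convex 10-gon are counted by the Catalan number C_8: C_8 = C(16,8)/(8+1) = 12,870/9 = 1,430.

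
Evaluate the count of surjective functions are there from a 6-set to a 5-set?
1,800

Reasoning: Onto functions = 5! × S(6,5)
First compute S(6,5) via recurrence:
Using the Stirling recurrence: S(n,k) = k·S(n-1,k) + S(n-1,k-1)
S(6,5) = 5·S(5,5) + S(5,4)
         = 5·1 + 10
         = 5 + 10
         = 15
Then: 120 × 15 = 1,800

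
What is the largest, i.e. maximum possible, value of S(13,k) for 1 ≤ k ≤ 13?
Row S(13,k) for k = 1..13 (via S(n,k) = k·S(n−1,k) + S(n−1,k−1)): 1, 4,095, 261,625, 2,532,530, 7,508,501, 9,321,312, 5,715,424, 1,899,612, 359,502, 39,325, 2,431, 78, 1. The row is unimodal; maximum at k = 6: 9,321,312.

Answer: 9,321,312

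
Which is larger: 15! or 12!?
15!
15!=1,307,674,368,000, 12!=479,001,600. 15! > 12!.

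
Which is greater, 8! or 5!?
8!

Working:
8!=40,320, 5!=120. 8! > 5!.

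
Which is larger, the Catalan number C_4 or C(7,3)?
C_4 = C(8,4)/(4+1) = 70/5 = 14; C(7,3) = 35.

Answer: C(7,3)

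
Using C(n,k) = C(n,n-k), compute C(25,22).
2,300

Solution: C(25,22) = C(25,3) = 2,300.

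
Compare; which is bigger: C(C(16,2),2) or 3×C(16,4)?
C(C(16,2),2)

Explanation: C(C(16,2),2)=7,140, 3×C(16,4)=5,460.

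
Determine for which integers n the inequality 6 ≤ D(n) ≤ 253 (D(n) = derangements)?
Using D(n) = (n−1)[D(n−1) + D(n−2)] with D(1)=0, D(2)=1: D(3)=2; D(4)=9; D(5)=44; D(6)=265. So valid n = 4, 5.
Final answer: 4, 5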